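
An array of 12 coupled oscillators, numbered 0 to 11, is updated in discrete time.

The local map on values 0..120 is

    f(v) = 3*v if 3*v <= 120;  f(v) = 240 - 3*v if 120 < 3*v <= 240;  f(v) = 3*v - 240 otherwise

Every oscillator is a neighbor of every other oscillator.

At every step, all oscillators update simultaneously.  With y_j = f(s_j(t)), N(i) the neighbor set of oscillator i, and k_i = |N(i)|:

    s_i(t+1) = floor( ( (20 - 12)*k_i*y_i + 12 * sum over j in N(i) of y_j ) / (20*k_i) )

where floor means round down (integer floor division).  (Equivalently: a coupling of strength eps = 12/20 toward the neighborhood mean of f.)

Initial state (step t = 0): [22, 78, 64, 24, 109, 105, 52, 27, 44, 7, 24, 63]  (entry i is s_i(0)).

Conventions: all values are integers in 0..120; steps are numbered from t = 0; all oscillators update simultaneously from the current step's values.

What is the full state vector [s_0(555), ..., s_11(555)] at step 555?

Answer: [94, 93, 91, 92, 94, 93, 93, 94, 94, 94, 92, 93]
Key observation: The state at step 25, [118, 117, 115, 116, 118, 117, 117, 118, 118, 118, 116, 117], reappears at step 29: the system is in a cycle of period 4 from step 25 on.  Therefore the state at step 555 equals the state at step 25 + ((555 - 25) mod 4) = 27, which is [94, 93, 91, 92, 94, 93, 93, 94, 94, 94, 92, 93].

Derivation:
t=0: [22, 78, 64, 24, 109, 105, 52, 27, 44, 7, 24, 63]
t=1: [64, 44, 58, 66, 72, 67, 71, 70, 79, 49, 66, 59]
t=2: [48, 69, 54, 46, 40, 45, 41, 42, 32, 64, 46, 53]
t=3: [92, 70, 86, 94, 101, 95, 99, 98, 92, 76, 94, 87]
t=4: [37, 35, 31, 39, 46, 40, 44, 43, 37, 29, 39, 32]
t=5: [108, 105, 101, 110, 104, 111, 107, 108, 108, 99, 110, 102]
t=6: [80, 77, 72, 82, 76, 83, 79, 80, 80, 70, 82, 74]
t=7: [6, 9, 14, 8, 10, 9, 7, 6, 6, 16, 8, 12]
t=8: [24, 27, 32, 26, 28, 27, 25, 24, 24, 34, 26, 30]
t=9: [78, 81, 86, 80, 82, 81, 79, 78, 78, 88, 80, 84]
t=10: [6, 5, 10, 4, 6, 5, 5, 6, 6, 13, 4, 8]
t=11: [18, 17, 23, 16, 18, 17, 17, 18, 18, 26, 16, 21]
t=12: [55, 54, 60, 53, 55, 54, 54, 55, 55, 63, 53, 58]
t=13: [73, 74, 68, 75, 73, 74, 74, 73, 73, 65, 75, 70]
t=14: [22, 21, 27, 20, 22, 21, 21, 22, 22, 30, 20, 25]
t=15: [67, 66, 72, 65, 67, 66, 66, 67, 67, 75, 65, 70]
t=16: [37, 38, 32, 39, 37, 38, 38, 37, 37, 29, 39, 34]
t=17: [109, 110, 104, 111, 109, 110, 110, 109, 109, 101, 111, 106]
t=18: [85, 86, 80, 87, 85, 86, 86, 85, 85, 77, 87, 82]
t=19: [14, 15, 9, 16, 14, 15, 15, 14, 14, 12, 16, 11]
t=20: [41, 42, 36, 43, 41, 42, 42, 41, 41, 39, 43, 38]
t=21: [115, 114, 112, 113, 115, 114, 114, 115, 115, 115, 113, 114]
t=22: [103, 102, 100, 101, 103, 102, 102, 103, 103, 103, 101, 102]
t=23: [67, 66, 64, 65, 67, 66, 66, 67, 67, 67, 65, 66]
t=24: [40, 41, 43, 42, 40, 41, 41, 40, 40, 40, 42, 41]
t=25: [118, 117, 115, 116, 118, 117, 117, 118, 118, 118, 116, 117]
t=26: [112, 111, 109, 110, 112, 111, 111, 112, 112, 112, 110, 111]
t=27: [94, 93, 91, 92, 94, 93, 93, 94, 94, 94, 92, 93]
t=28: [40, 39, 37, 38, 40, 39, 39, 40, 40, 40, 38, 39]
t=29: [118, 117, 115, 116, 118, 117, 117, 118, 118, 118, 116, 117]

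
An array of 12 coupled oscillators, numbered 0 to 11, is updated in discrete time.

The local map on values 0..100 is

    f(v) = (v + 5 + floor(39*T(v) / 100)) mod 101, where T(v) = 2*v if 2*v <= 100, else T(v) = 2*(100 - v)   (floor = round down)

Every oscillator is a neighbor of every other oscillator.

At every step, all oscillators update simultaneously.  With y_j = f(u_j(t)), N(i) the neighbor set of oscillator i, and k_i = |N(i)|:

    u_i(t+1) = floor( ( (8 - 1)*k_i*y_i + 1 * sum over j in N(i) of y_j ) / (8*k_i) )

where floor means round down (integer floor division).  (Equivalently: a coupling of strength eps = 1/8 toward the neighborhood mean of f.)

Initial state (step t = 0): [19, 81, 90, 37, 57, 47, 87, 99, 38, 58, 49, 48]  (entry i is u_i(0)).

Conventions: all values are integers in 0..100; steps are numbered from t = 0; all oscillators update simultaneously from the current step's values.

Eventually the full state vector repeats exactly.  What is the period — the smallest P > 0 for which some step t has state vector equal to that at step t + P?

Simulating step by step:
t=0: [19, 81, 90, 37, 57, 47, 87, 99, 38, 58, 49, 48]
t=1: [41, 94, 9, 68, 90, 84, 9, 11, 70, 90, 87, 86]
t=2: [70, 5, 22, 87, 4, 3, 22, 24, 88, 4, 4, 3]
t=3: [88, 14, 41, 4, 13, 12, 41, 44, 4, 13, 13, 12]
t=4: [5, 29, 71, 15, 29, 27, 71, 76, 15, 29, 29, 27]
t=5: [19, 56, 92, 34, 56, 53, 92, 93, 34, 56, 56, 53]
t=6: [41, 90, 10, 64, 90, 89, 10, 10, 64, 90, 90, 89]
t=7: [70, 4, 22, 87, 4, 4, 22, 22, 87, 4, 4, 4]
t=8: [88, 13, 41, 4, 13, 13, 41, 41, 4, 13, 13, 13]
t=9: [5, 29, 71, 15, 29, 29, 71, 71, 15, 29, 29, 29]
t=10: [19, 56, 92, 34, 56, 56, 92, 92, 34, 56, 56, 56]
t=11: [41, 90, 10, 64, 90, 90, 10, 10, 64, 90, 90, 90]
t=12: [70, 4, 22, 87, 4, 4, 22, 22, 87, 4, 4, 4]

Answer: 5
Key observation: The state at step 7, [70, 4, 22, 87, 4, 4, 22, 22, 87, 4, 4, 4], reappears at step 12 — and no state repeats earlier — so the cycle the system enters has period 5.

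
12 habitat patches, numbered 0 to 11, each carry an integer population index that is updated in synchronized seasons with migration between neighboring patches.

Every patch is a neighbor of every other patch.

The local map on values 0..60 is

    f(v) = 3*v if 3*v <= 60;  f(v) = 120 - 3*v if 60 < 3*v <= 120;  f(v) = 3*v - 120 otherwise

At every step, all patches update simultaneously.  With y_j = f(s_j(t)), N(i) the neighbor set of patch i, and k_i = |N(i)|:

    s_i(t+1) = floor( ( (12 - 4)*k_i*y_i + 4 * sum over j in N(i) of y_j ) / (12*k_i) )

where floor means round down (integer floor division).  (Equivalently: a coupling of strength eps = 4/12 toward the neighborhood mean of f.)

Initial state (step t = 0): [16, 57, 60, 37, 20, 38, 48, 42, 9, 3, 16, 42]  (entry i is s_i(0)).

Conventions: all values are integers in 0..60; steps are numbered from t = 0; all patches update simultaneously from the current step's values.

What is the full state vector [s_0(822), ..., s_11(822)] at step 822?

Simulating step by step:
t=0: [16, 57, 60, 37, 20, 38, 48, 42, 9, 3, 16, 42]
t=1: [41, 43, 48, 16, 48, 14, 26, 14, 27, 16, 41, 14]
t=2: [13, 16, 26, 41, 26, 37, 37, 37, 35, 41, 13, 37]
t=3: [32, 38, 34, 10, 34, 13, 13, 13, 17, 10, 32, 13]
t=4: [26, 14, 22, 29, 22, 35, 35, 35, 43, 29, 26, 35]
t=5: [37, 37, 45, 32, 45, 20, 20, 20, 16, 32, 37, 20]
t=6: [17, 17, 21, 27, 21, 50, 50, 50, 42, 27, 17, 50]
t=7: [46, 46, 50, 39, 50, 33, 33, 33, 18, 39, 46, 33]
t=8: [19, 19, 26, 9, 26, 21, 21, 21, 42, 9, 19, 21]
t=9: [52, 52, 43, 33, 43, 52, 52, 52, 20, 33, 52, 52]
t=10: [34, 34, 17, 24, 17, 34, 34, 34, 49, 24, 34, 34]
t=11: [22, 22, 43, 41, 43, 22, 22, 22, 27, 41, 22, 22]
t=12: [47, 47, 19, 15, 19, 47, 47, 47, 38, 15, 47, 47]
t=13: [24, 24, 47, 39, 47, 24, 24, 24, 14, 39, 24, 24]
t=14: [43, 43, 26, 14, 26, 43, 43, 43, 39, 14, 43, 43]
t=15: [12, 12, 33, 33, 33, 12, 12, 12, 9, 33, 12, 12]
t=16: [33, 33, 24, 24, 24, 33, 33, 33, 28, 24, 33, 33]
t=17: [24, 24, 41, 41, 41, 24, 24, 24, 34, 41, 24, 24]
t=18: [41, 41, 13, 13, 13, 41, 41, 41, 22, 13, 41, 41]
t=19: [8, 8, 31, 31, 31, 8, 8, 8, 41, 31, 8, 8]
t=20: [23, 23, 25, 25, 25, 23, 23, 23, 10, 25, 23, 23]
t=21: [49, 49, 45, 45, 45, 49, 49, 49, 36, 45, 49, 49]
t=22: [25, 25, 17, 17, 17, 25, 25, 25, 15, 17, 25, 25]
t=23: [45, 45, 49, 49, 49, 45, 45, 45, 45, 49, 45, 45]
t=24: [16, 16, 24, 24, 24, 16, 16, 16, 16, 24, 16, 16]
t=25: [48, 48, 48, 48, 48, 48, 48, 48, 48, 48, 48, 48]
t=26: [24, 24, 24, 24, 24, 24, 24, 24, 24, 24, 24, 24]
t=27: [48, 48, 48, 48, 48, 48, 48, 48, 48, 48, 48, 48]

Answer: [24, 24, 24, 24, 24, 24, 24, 24, 24, 24, 24, 24]
Key observation: The state at step 25, [48, 48, 48, 48, 48, 48, 48, 48, 48, 48, 48, 48], reappears at step 27: the system is in a cycle of period 2 from step 25 on.  Therefore the state at step 822 equals the state at step 25 + ((822 - 25) mod 2) = 26, which is [24, 24, 24, 24, 24, 24, 24, 24, 24, 24, 24, 24].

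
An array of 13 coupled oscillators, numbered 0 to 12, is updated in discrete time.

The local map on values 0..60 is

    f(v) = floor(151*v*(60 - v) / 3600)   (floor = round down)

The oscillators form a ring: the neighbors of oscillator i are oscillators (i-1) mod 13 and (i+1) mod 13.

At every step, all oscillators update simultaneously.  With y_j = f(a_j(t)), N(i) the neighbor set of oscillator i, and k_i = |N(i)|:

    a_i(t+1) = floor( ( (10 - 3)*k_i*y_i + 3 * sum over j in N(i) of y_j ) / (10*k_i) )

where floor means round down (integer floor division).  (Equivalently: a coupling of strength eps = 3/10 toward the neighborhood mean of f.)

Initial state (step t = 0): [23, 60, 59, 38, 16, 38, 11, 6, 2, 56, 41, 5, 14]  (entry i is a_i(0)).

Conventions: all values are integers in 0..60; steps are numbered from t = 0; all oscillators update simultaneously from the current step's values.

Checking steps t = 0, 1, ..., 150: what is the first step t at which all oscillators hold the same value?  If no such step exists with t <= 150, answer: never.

Simulating step by step:
t=0: [23, 60, 59, 38, 16, 38, 11, 6, 2, 56, 41, 5, 14]  (not all equal)
t=1: [28, 5, 6, 29, 30, 32, 22, 13, 6, 11, 25, 16, 25]  (not all equal)
t=2: [32, 15, 16, 33, 37, 36, 33, 24, 16, 22, 32, 31, 35]  (not all equal)
t=3: [35, 29, 30, 35, 35, 36, 36, 35, 30, 34, 36, 36, 36]  (not all equal)
t=4: [36, 36, 36, 36, 36, 36, 36, 36, 36, 36, 36, 36, 36]  (all equal)

Answer: 4
Key observation: Synchronization is absorbing here: once all oscillators are equal they stay equal, and step 4 is the first all-equal step.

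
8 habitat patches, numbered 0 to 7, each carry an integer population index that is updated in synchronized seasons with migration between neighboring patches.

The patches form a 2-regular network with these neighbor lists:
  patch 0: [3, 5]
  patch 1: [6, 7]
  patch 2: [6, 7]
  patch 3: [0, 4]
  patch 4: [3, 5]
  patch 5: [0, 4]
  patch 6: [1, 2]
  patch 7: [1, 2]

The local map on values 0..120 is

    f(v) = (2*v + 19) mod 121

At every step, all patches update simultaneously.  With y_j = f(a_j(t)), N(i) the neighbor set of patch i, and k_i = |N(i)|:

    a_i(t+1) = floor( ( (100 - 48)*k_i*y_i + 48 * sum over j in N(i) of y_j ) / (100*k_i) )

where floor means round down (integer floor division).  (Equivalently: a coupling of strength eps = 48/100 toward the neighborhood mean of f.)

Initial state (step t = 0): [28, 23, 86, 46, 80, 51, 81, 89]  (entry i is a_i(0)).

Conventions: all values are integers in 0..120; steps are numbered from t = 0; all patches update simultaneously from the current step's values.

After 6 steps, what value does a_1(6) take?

Answer: a_1(6) = 61

Derivation:
t=0: [28, 23, 86, 46, 80, 51, 81, 89]
t=1: [65, 66, 69, 89, 56, 31, 63, 71]
t=2: [52, 30, 34, 48, 42, 51, 28, 36]
t=3: [28, 80, 85, 85, 81, 25, 78, 87]
t=4: [71, 60, 65, 67, 64, 68, 58, 67]
t=5: [36, 20, 25, 32, 29, 33, 18, 27]
t=6: [87, 61, 66, 83, 80, 84, 59, 68]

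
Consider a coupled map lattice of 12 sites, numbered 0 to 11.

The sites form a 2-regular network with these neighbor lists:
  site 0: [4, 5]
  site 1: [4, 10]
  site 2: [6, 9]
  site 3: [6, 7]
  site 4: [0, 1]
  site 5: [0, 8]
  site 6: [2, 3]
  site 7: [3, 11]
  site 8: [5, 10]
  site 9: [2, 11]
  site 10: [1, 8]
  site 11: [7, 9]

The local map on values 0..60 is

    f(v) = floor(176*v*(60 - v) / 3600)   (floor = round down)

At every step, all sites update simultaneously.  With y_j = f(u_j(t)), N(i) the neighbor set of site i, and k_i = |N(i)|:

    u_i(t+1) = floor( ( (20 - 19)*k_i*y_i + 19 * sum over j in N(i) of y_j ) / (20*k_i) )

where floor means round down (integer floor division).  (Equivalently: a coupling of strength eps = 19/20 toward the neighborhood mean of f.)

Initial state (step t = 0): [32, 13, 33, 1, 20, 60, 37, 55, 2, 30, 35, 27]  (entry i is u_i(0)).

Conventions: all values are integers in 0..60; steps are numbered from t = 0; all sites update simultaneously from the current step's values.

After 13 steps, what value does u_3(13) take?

Answer: u_3(13) = 39

Derivation:
t=0: [32, 13, 33, 1, 20, 60, 37, 55, 2, 30, 35, 27]
t=1: [20, 39, 42, 25, 36, 22, 23, 22, 20, 43, 18, 29]
t=2: [40, 39, 37, 40, 39, 39, 39, 42, 38, 39, 39, 37]
t=3: [39, 40, 40, 38, 39, 39, 40, 39, 40, 40, 40, 38]
t=4: [40, 39, 39, 39, 39, 39, 39, 40, 39, 39, 39, 39]
t=5: [39, 40, 40, 39, 39, 39, 40, 39, 40, 40, 40, 39]
t=6: [40, 39, 39, 39, 39, 39, 39, 40, 39, 39, 39, 39]
t=7: [39, 40, 40, 39, 39, 39, 40, 39, 40, 40, 40, 39]
t=8: [40, 39, 39, 39, 39, 39, 39, 40, 39, 39, 39, 39]
t=9: [39, 40, 40, 39, 39, 39, 40, 39, 40, 40, 40, 39]
t=10: [40, 39, 39, 39, 39, 39, 39, 40, 39, 39, 39, 39]
t=11: [39, 40, 40, 39, 39, 39, 40, 39, 40, 40, 40, 39]
t=12: [40, 39, 39, 39, 39, 39, 39, 40, 39, 39, 39, 39]
t=13: [39, 40, 40, 39, 39, 39, 40, 39, 40, 40, 40, 39]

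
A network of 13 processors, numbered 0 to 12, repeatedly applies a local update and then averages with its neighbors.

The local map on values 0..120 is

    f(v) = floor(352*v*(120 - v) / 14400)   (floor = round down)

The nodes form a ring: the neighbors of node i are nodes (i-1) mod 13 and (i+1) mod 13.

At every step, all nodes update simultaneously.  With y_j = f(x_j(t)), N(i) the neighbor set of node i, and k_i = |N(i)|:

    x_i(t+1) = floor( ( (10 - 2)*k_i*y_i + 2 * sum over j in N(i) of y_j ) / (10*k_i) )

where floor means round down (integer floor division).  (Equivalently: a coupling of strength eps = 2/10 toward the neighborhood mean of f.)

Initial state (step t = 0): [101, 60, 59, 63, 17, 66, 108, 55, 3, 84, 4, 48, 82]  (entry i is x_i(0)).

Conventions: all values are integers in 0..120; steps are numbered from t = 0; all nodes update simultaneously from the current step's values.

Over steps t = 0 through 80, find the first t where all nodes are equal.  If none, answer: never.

Simulating step by step:
t=0: [101, 60, 59, 63, 17, 66, 108, 55, 3, 84, 4, 48, 82]  (not all equal)
t=1: [53, 83, 87, 82, 51, 76, 42, 73, 22, 60, 24, 75, 73]  (not all equal)
t=2: [84, 75, 71, 76, 84, 81, 80, 79, 58, 81, 61, 79, 83]  (not all equal)
t=3: [74, 81, 84, 80, 74, 76, 78, 79, 85, 79, 85, 79, 75]  (not all equal)
t=4: [82, 77, 73, 78, 82, 81, 80, 78, 73, 77, 73, 78, 81]  (not all equal)
t=5: [76, 79, 82, 79, 76, 77, 78, 80, 82, 80, 82, 80, 77]  (not all equal)
t=6: [80, 78, 76, 78, 80, 80, 79, 78, 76, 77, 76, 78, 79]  (not all equal)
t=7: [78, 79, 80, 79, 78, 78, 79, 80, 80, 80, 80, 80, 79]  (not all equal)
t=8: [79, 79, 78, 79, 79, 79, 79, 78, 78, 78, 78, 78, 79]  (not all equal)
t=9: [79, 79, 79, 79, 79, 79, 79, 79, 80, 80, 80, 79, 79]  (not all equal)
t=10: [79, 79, 79, 79, 79, 79, 79, 78, 78, 78, 78, 78, 79]  (not all equal)
t=11: [79, 79, 79, 79, 79, 79, 79, 79, 80, 80, 80, 79, 79]  (not all equal)

Answer: never
Key observation: The state at step 9 reappears at step 11 — the system is in a cycle of period 2 from step 9 on.  No step 0..11 is synchronized, and the cycle repeats forever, so no step up to 80 (or ever) has all nodes equal.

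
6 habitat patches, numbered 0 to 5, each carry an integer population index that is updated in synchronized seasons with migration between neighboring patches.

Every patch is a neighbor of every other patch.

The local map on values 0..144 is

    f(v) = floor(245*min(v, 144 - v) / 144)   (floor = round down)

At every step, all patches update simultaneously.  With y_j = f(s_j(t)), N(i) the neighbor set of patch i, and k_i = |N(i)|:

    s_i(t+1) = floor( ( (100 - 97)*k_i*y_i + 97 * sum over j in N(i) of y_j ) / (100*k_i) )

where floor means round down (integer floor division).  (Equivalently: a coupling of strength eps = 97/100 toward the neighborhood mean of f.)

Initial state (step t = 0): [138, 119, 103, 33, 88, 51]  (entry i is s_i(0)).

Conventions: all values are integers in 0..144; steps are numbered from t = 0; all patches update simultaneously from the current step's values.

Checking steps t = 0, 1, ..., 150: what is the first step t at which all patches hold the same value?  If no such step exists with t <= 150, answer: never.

Answer: 5
Key observation: Synchronization is absorbing here: once all patches are equal they stay equal, and step 5 is the first all-equal step.

Derivation:
t=0: [138, 119, 103, 33, 88, 51]  (not all equal)
t=1: [67, 62, 58, 60, 53, 55]  (not all equal)
t=2: [98, 99, 100, 99, 101, 101]  (not all equal)
t=3: [74, 74, 75, 74, 75, 75]  (not all equal)
t=4: [117, 117, 118, 117, 118, 118]  (not all equal)
t=5: [44, 44, 44, 44, 44, 44]  (all equal)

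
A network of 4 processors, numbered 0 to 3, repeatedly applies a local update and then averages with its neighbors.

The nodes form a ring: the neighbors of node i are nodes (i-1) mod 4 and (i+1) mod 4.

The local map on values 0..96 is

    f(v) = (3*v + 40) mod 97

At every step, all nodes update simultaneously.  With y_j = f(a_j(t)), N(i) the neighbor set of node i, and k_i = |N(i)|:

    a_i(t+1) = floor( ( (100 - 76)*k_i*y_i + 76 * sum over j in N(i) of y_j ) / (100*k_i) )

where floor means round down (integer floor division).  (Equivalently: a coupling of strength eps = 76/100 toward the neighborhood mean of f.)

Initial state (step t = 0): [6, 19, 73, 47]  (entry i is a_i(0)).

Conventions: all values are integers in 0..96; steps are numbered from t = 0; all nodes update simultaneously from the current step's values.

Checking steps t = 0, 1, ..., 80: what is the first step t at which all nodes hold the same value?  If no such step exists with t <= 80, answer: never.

Simulating step by step:
t=0: [6, 19, 73, 47]  (not all equal)
t=1: [45, 46, 47, 66]  (not all equal)
t=2: [66, 81, 67, 72]  (not all equal)
t=3: [67, 55, 68, 49]  (not all equal)
t=4: [49, 39, 50, 58]  (not all equal)
t=5: [52, 83, 52, 74]  (not all equal)
t=6: [62, 24, 62, 17]  (not all equal)
t=7: [47, 27, 47, 46]  (not all equal)
t=8: [60, 69, 60, 83]  (not all equal)
t=9: [62, 32, 62, 42]  (not all equal)
t=10: [48, 33, 48, 40]  (not all equal)
t=11: [60, 76, 60, 81]  (not all equal)
t=12: [68, 37, 68, 41]  (not all equal)
t=13: [57, 50, 57, 53]  (not all equal)
t=14: [41, 35, 41, 14]  (not all equal)
t=15: [65, 61, 65, 69]  (not all equal)
t=16: [41, 38, 41, 43]  (not all equal)
t=17: [64, 63, 64, 67]  (not all equal)
t=18: [40, 37, 40, 40]  (not all equal)
t=19: [59, 60, 59, 63]  (not all equal)
t=20: [28, 23, 28, 25]  (not all equal)
t=21: [17, 23, 17, 24]  (not all equal)
t=22: [32, 72, 32, 72]  (not all equal)
t=23: [56, 44, 56, 44]  (not all equal)
t=24: [60, 28, 60, 28]  (not all equal)
t=25: [26, 26, 26, 26]  (all equal)

Answer: 25
Key observation: Synchronization is absorbing here: once all nodes are equal they stay equal, and step 25 is the first all-equal step.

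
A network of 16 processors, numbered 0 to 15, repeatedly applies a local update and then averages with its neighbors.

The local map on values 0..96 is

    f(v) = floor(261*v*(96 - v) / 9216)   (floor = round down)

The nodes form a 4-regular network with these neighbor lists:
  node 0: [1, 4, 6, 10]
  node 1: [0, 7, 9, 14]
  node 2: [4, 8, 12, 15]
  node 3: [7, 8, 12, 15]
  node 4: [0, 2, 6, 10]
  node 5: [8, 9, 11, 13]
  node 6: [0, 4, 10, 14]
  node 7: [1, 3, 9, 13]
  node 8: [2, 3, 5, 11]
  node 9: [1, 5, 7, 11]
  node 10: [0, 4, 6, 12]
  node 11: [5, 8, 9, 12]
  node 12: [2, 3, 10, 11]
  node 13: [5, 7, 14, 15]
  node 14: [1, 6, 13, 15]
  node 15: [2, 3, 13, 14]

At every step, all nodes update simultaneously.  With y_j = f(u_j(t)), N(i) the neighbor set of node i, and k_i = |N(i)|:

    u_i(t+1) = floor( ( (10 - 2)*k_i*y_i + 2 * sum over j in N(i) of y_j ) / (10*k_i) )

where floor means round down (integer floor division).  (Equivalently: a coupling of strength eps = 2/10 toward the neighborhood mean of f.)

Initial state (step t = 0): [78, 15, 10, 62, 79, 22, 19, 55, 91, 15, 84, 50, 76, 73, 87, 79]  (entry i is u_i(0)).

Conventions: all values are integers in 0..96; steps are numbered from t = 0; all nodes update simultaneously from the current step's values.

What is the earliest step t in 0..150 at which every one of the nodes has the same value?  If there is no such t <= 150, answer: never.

Simulating step by step:
t=0: [78, 15, 10, 62, 79, 22, 19, 55, 91, 15, 84, 50, 76, 73, 87, 79]  (not all equal)
t=1: [38, 35, 25, 55, 37, 44, 39, 59, 19, 37, 30, 58, 43, 46, 25, 38]  (not all equal)
t=2: [61, 59, 51, 61, 60, 62, 61, 61, 44, 61, 57, 61, 62, 63, 52, 61]  (not all equal)
t=3: [60, 61, 63, 60, 61, 59, 60, 59, 63, 60, 61, 60, 59, 58, 63, 60]  (not all equal)
t=4: [60, 60, 58, 60, 60, 60, 60, 61, 58, 60, 60, 60, 60, 61, 58, 60]  (not all equal)
t=5: [61, 61, 61, 61, 61, 61, 61, 60, 61, 60, 61, 61, 61, 60, 61, 61]  (not all equal)
t=6: [60, 60, 60, 60, 60, 60, 60, 60, 60, 60, 60, 60, 60, 60, 60, 60]  (all equal)

Answer: 6
Key observation: Synchronization is absorbing here: once all nodes are equal they stay equal, and step 6 is the first all-equal step.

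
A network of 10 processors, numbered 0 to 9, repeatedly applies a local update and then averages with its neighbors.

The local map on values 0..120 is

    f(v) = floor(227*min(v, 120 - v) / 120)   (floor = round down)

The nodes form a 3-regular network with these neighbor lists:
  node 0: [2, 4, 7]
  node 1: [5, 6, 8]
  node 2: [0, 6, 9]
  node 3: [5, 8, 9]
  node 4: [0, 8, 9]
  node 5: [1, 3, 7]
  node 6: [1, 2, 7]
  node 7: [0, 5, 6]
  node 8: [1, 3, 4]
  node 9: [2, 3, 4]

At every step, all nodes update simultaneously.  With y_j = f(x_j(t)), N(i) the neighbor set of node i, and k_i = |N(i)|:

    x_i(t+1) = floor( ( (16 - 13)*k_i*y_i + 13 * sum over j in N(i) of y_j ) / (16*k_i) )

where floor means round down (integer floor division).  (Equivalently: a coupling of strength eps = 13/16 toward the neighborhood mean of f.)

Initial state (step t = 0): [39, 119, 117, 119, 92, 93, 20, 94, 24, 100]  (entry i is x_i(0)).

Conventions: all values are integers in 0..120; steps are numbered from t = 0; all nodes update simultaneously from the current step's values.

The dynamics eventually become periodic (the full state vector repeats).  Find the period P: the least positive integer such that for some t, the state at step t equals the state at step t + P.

Answer: 7
Key observation: The state at step 46, [90, 78, 78, 78, 78, 90, 90, 78, 90, 90], reappears at step 53 — and no state repeats earlier — so the cycle the system enters has period 7.

Derivation:
t=0: [39, 119, 117, 119, 92, 93, 20, 94, 24, 100]
t=1: [42, 36, 40, 36, 51, 23, 21, 52, 23, 22]
t=2: [87, 46, 57, 47, 62, 71, 72, 61, 70, 72]
t=3: [100, 91, 85, 91, 87, 94, 99, 86, 94, 99]
t=4: [58, 47, 43, 47, 45, 55, 57, 45, 55, 56]
t=5: [88, 101, 102, 101, 102, 90, 88, 102, 90, 88]
t=6: [38, 53, 55, 53, 54, 38, 39, 54, 38, 39]
t=7: [96, 76, 78, 76, 77, 95, 96, 77, 95, 96]
t=8: [73, 53, 51, 53, 52, 75, 74, 52, 75, 74]
t=9: [95, 88, 88, 88, 88, 96, 95, 88, 96, 95]
t=10: [57, 48, 49, 48, 48, 57, 57, 48, 57, 57]
t=11: [93, 103, 104, 103, 103, 93, 93, 103, 93, 93]
t=12: [35, 47, 47, 47, 47, 35, 35, 47, 35, 35]
t=13: [83, 70, 70, 70, 70, 83, 83, 70, 83, 83]
t=14: [89, 73, 73, 73, 73, 89, 89, 73, 89, 89]
t=15: [82, 63, 63, 63, 63, 82, 82, 63, 82, 82]
t=16: [100, 77, 77, 77, 77, 100, 100, 77, 100, 100]
t=17: [72, 45, 45, 45, 45, 72, 72, 45, 72, 72]
t=18: [85, 89, 89, 89, 89, 85, 85, 89, 85, 85]
t=19: [59, 64, 64, 64, 64, 59, 59, 64, 59, 59]
t=20: [106, 109, 109, 109, 109, 106, 106, 109, 106, 106]
t=21: [21, 24, 24, 24, 24, 21, 21, 24, 21, 21]
t=22: [43, 40, 40, 40, 40, 43, 43, 40, 43, 43]
t=23: [76, 79, 79, 79, 79, 76, 76, 79, 76, 76]
t=24: [78, 81, 81, 81, 81, 78, 78, 81, 78, 78]
t=25: [74, 77, 77, 77, 77, 74, 74, 77, 74, 74]
t=26: [82, 85, 85, 85, 85, 82, 82, 85, 82, 82]
t=27: [66, 70, 70, 70, 70, 66, 66, 70, 66, 66]
t=28: [95, 100, 100, 100, 100, 95, 95, 100, 95, 95]
t=29: [38, 45, 45, 45, 45, 38, 38, 45, 38, 38]
t=30: [82, 73, 73, 73, 73, 82, 82, 73, 82, 82]
t=31: [84, 74, 74, 74, 74, 84, 84, 74, 84, 84]
t=32: [83, 71, 71, 71, 71, 83, 83, 71, 83, 83]
t=33: [87, 73, 73, 73, 73, 87, 87, 73, 87, 87]
t=34: [83, 66, 66, 66, 66, 83, 83, 66, 83, 83]
t=35: [95, 75, 75, 75, 75, 95, 95, 75, 95, 95]
t=36: [77, 54, 54, 54, 54, 77, 77, 54, 77, 77]
t=37: [98, 84, 84, 84, 84, 98, 98, 84, 98, 98]
t=38: [62, 46, 46, 46, 46, 62, 62, 46, 62, 62]
t=39: [91, 104, 104, 104, 104, 91, 91, 104, 91, 91]
t=40: [34, 49, 49, 49, 49, 34, 34, 49, 34, 34]
t=41: [86, 69, 69, 69, 69, 86, 86, 69, 86, 86]
t=42: [90, 70, 70, 70, 70, 90, 90, 70, 90, 90]
t=43: [86, 63, 63, 63, 63, 86, 86, 63, 86, 86]
t=44: [98, 72, 72, 72, 72, 98, 98, 72, 98, 98]
t=45: [80, 50, 50, 50, 50, 80, 80, 50, 80, 80]
t=46: [90, 78, 78, 78, 78, 90, 90, 78, 90, 90]
t=47: [74, 60, 60, 60, 60, 74, 74, 60, 74, 74]
t=48: [108, 91, 91, 91, 91, 108, 108, 91, 108, 108]
t=49: [48, 28, 28, 28, 28, 48, 48, 28, 48, 48]
t=50: [59, 82, 82, 82, 82, 59, 59, 82, 59, 59]
t=51: [78, 103, 103, 103, 103, 78, 78, 103, 78, 78]
t=52: [40, 70, 70, 70, 70, 40, 40, 70, 40, 40]
t=53: [90, 78, 78, 78, 78, 90, 90, 78, 90, 90]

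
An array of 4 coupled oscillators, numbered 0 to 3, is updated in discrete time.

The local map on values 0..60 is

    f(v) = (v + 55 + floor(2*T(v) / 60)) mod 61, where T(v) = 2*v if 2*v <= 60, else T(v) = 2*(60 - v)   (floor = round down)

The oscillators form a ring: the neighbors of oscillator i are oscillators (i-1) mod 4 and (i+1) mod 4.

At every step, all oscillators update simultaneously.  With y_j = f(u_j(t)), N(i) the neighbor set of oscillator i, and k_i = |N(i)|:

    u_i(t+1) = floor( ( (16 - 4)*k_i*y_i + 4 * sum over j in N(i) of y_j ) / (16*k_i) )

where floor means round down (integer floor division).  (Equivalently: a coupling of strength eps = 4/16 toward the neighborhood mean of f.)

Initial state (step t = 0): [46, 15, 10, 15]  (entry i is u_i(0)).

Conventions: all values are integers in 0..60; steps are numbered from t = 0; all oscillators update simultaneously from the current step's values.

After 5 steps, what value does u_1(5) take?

Simulating step by step:
t=0: [46, 15, 10, 15]
t=1: [32, 13, 5, 13]
t=2: [22, 16, 46, 16]
t=3: [15, 15, 32, 15]
t=4: [10, 12, 22, 12]
t=5: [4, 7, 14, 7]

Answer: u_1(5) = 7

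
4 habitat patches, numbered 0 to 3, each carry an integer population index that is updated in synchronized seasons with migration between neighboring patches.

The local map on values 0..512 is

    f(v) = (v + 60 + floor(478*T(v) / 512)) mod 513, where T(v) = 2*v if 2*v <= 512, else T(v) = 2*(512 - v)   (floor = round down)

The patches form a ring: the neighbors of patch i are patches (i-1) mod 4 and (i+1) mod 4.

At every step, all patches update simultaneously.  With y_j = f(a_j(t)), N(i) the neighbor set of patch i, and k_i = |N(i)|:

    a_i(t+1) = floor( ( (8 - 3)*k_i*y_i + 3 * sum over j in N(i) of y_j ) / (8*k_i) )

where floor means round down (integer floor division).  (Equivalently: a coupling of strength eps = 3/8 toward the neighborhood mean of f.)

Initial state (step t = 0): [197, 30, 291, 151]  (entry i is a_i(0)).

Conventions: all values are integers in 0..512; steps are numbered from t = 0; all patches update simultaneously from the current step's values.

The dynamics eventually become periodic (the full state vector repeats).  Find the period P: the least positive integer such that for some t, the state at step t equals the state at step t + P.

Answer: 2
Key observation: The state at step 68, [270, 270, 270, 270], reappears at step 70 — and no state repeats earlier — so the cycle the system enters has period 2.

Derivation:
t=0: [197, 30, 291, 151]
t=1: [189, 158, 275, 375]
t=2: [88, 66, 198, 176]
t=3: [251, 235, 127, 111]
t=4: [278, 266, 377, 365]
t=5: [249, 251, 195, 198]
t=6: [233, 234, 137, 139]
t=7: [260, 260, 409, 411]
t=8: [252, 252, 171, 170]
t=9: [224, 225, 79, 78]
t=10: [207, 209, 267, 265]
t=11: [166, 168, 247, 247]
t=12: [66, 69, 212, 211]
t=13: [232, 236, 172, 169]
t=14: [180, 186, 72, 66]
t=15: [101, 111, 227, 217]
t=16: [320, 338, 225, 208]
t=17: [206, 208, 186, 167]
t=18: [117, 130, 81, 56]
t=19: [369, 398, 304, 266]
t=20: [194, 177, 229, 249]
t=21: [123, 91, 185, 219]
t=22: [350, 291, 140, 200]
t=23: [193, 280, 357, 198]
t=24: [132, 217, 190, 126]
t=25: [384, 204, 167, 362]
t=26: [166, 118, 75, 154]
t=27: [182, 304, 340, 368]
t=28: [121, 201, 209, 166]
t=29: [280, 180, 118, 117]
t=30: [248, 162, 334, 370]
t=31: [197, 95, 169, 202]
t=32: [155, 234, 105, 105]
t=33: [423, 297, 334, 387]
t=34: [162, 218, 210, 169]
t=35: [44, 137, 131, 49]
t=36: [238, 398, 394, 241]
t=37: [217, 171, 174, 221]
t=38: [146, 63, 68, 152]
t=39: [436, 287, 296, 446]
t=40: [146, 228, 223, 141]
t=41: [423, 249, 240, 414]
t=42: [160, 232, 222, 158]
t=43: [42, 167, 154, 35]
t=44: [147, 143, 347, 227]
t=45: [425, 421, 251, 251]
t=46: [159, 160, 241, 241]
t=47: [46, 47, 193, 192]
t=48: [173, 175, 117, 115]
t=49: [108, 112, 328, 325]
t=50: [343, 348, 249, 248]
t=51: [214, 212, 248, 248]
t=52: [177, 174, 238, 239]
t=53: [85, 81, 195, 198]
t=54: [265, 259, 142, 147]
t=55: [312, 312, 434, 439]
t=56: [211, 212, 145, 143]
t=57: [211, 213, 413, 411]
t=58: [151, 153, 146, 146]
t=59: [490, 493, 481, 480]
t=60: [78, 77, 83, 84]
t=61: [285, 283, 294, 296]
t=62: [253, 254, 249, 248]
t=63: [269, 271, 262, 261]
t=64: [269, 268, 273, 274]
t=65: [268, 269, 266, 265]
t=66: [270, 269, 271, 272]
t=67: [268, 268, 267, 267]
t=68: [270, 270, 270, 270]
t=69: [268, 268, 268, 268]
t=70: [270, 270, 270, 270]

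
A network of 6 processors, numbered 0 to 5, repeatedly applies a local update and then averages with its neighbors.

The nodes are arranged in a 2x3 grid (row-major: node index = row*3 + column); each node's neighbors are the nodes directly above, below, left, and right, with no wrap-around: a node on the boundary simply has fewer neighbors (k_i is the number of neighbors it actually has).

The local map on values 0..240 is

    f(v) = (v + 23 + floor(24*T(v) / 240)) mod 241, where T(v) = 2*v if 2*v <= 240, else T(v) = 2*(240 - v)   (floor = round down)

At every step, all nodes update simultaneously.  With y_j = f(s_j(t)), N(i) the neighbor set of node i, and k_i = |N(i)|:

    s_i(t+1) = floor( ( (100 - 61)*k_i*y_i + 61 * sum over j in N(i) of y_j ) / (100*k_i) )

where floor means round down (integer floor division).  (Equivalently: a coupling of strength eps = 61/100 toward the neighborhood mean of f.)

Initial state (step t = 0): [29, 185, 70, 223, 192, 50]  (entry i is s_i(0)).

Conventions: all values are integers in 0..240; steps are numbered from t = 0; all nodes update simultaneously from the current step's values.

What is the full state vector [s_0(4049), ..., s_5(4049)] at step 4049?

Answer: [73, 153, 142, 73, 153, 142]
Key observation: The state at step 12, [225, 184, 73, 225, 184, 73], reappears at step 16: the system is in a cycle of period 4 from step 12 on.  Therefore the state at step 4049 equals the state at step 12 + ((4049 - 12) mod 4) = 13, which is [73, 153, 142, 73, 153, 142].

Derivation:
t=0: [29, 185, 70, 223, 192, 50]
t=1: [91, 164, 133, 88, 150, 133]
t=2: [152, 180, 184, 148, 177, 181]
t=3: [198, 210, 216, 196, 208, 215]
t=4: [231, 188, 74, 230, 187, 73]
t=5: [77, 156, 144, 76, 155, 143]
t=6: [139, 176, 188, 139, 176, 188]
t=7: [190, 207, 217, 190, 207, 217]
t=8: [226, 185, 74, 226, 185, 74]
t=9: [73, 154, 143, 73, 154, 143]
t=10: [135, 175, 187, 135, 175, 187]
t=11: [188, 206, 217, 188, 206, 217]
t=12: [225, 184, 73, 225, 184, 73]
t=13: [73, 153, 142, 73, 153, 142]
t=14: [135, 174, 186, 135, 174, 186]
t=15: [188, 205, 216, 188, 205, 216]
t=16: [225, 184, 73, 225, 184, 73]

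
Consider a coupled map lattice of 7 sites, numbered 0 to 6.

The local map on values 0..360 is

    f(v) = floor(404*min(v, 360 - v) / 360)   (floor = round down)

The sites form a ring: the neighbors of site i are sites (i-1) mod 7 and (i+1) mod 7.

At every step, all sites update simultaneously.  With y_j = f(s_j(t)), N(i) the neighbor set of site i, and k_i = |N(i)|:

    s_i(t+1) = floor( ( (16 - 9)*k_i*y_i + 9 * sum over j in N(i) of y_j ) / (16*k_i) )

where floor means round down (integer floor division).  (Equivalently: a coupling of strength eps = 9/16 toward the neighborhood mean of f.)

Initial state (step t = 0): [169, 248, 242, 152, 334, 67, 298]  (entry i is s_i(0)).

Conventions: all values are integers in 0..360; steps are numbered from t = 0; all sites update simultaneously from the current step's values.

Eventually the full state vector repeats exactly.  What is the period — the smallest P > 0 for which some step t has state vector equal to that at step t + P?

Answer: 2
Key observation: The state at step 25, [200, 200, 200, 200, 200, 200, 200], reappears at step 27 — and no state repeats earlier — so the cycle the system enters has period 2.

Derivation:
t=0: [169, 248, 242, 152, 334, 67, 298]
t=1: [137, 144, 140, 119, 81, 60, 104]
t=2: [144, 157, 151, 127, 95, 87, 112]
t=3: [155, 169, 163, 139, 113, 107, 127]
t=4: [168, 182, 176, 154, 132, 127, 144]
t=5: [183, 195, 190, 172, 153, 149, 163]
t=6: [189, 190, 189, 185, 176, 172, 182]
t=7: [192, 190, 192, 194, 195, 195, 195]
t=8: [187, 188, 188, 186, 185, 185, 185]
t=9: [194, 193, 193, 194, 195, 196, 195]
t=10: [186, 186, 186, 186, 185, 184, 185]
t=11: [195, 195, 195, 195, 196, 196, 196]
t=12: [184, 185, 185, 184, 184, 184, 184]
t=13: [196, 196, 196, 196, 197, 197, 197]
t=14: [183, 184, 184, 183, 182, 182, 182]
t=15: [198, 197, 197, 198, 198, 199, 198]
t=16: [181, 181, 181, 181, 180, 180, 180]
t=17: [200, 200, 200, 200, 201, 202, 201]
t=18: [178, 179, 179, 178, 178, 177, 178]
t=19: [199, 199, 199, 199, 198, 198, 198]
t=20: [180, 180, 180, 180, 180, 181, 180]
t=21: [202, 202, 202, 202, 201, 201, 201]
t=22: [177, 177, 177, 177, 177, 178, 177]
t=23: [198, 198, 198, 198, 198, 198, 198]
t=24: [181, 181, 181, 181, 181, 181, 181]
t=25: [200, 200, 200, 200, 200, 200, 200]
t=26: [179, 179, 179, 179, 179, 179, 179]
t=27: [200, 200, 200, 200, 200, 200, 200]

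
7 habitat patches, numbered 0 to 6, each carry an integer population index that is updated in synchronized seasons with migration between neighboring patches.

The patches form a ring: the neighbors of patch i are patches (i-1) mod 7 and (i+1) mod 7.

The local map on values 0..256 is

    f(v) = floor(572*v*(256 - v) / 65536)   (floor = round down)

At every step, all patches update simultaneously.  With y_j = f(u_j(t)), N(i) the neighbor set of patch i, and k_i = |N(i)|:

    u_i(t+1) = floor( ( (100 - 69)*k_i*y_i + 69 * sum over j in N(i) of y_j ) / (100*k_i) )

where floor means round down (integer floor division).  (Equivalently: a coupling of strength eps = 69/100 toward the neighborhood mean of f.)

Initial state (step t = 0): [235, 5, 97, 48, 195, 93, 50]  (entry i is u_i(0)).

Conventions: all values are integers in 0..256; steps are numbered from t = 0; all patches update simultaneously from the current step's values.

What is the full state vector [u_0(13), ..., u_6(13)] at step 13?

Answer: [141, 141, 141, 141, 141, 141, 141]

Derivation:
t=0: [235, 5, 97, 48, 195, 93, 50]
t=1: [47, 64, 75, 108, 107, 107, 87]
t=2: [107, 103, 121, 131, 139, 135, 116]
t=3: [139, 139, 140, 141, 141, 141, 140]
t=4: [141, 141, 141, 141, 141, 141, 141]
t=5: [141, 141, 141, 141, 141, 141, 141]
t=6: [141, 141, 141, 141, 141, 141, 141]
t=7: [141, 141, 141, 141, 141, 141, 141]
t=8: [141, 141, 141, 141, 141, 141, 141]
t=9: [141, 141, 141, 141, 141, 141, 141]
t=10: [141, 141, 141, 141, 141, 141, 141]
t=11: [141, 141, 141, 141, 141, 141, 141]
t=12: [141, 141, 141, 141, 141, 141, 141]
t=13: [141, 141, 141, 141, 141, 141, 141]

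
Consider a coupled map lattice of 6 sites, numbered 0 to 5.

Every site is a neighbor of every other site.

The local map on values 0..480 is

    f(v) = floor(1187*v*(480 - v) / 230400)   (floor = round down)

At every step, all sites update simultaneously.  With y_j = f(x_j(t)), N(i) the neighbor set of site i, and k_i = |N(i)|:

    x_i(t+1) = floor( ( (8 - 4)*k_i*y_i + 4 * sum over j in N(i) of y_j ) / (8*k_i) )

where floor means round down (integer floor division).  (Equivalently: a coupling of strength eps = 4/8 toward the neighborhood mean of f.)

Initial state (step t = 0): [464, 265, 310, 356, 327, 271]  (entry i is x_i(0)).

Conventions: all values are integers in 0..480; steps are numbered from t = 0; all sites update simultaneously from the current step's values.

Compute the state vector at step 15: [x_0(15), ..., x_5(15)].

Simulating step by step:
t=0: [464, 265, 310, 356, 327, 271]
t=1: [152, 254, 246, 228, 240, 254]
t=2: [275, 291, 291, 291, 291, 291]
t=3: [286, 283, 283, 283, 283, 283]
t=4: [286, 286, 286, 286, 286, 286]
t=5: [285, 285, 285, 285, 285, 285]
t=6: [286, 286, 286, 286, 286, 286]
t=7: [285, 285, 285, 285, 285, 285]
t=8: [286, 286, 286, 286, 286, 286]
t=9: [285, 285, 285, 285, 285, 285]
t=10: [286, 286, 286, 286, 286, 286]
t=11: [285, 285, 285, 285, 285, 285]
t=12: [286, 286, 286, 286, 286, 286]
t=13: [285, 285, 285, 285, 285, 285]
t=14: [286, 286, 286, 286, 286, 286]
t=15: [285, 285, 285, 285, 285, 285]

Answer: [285, 285, 285, 285, 285, 285]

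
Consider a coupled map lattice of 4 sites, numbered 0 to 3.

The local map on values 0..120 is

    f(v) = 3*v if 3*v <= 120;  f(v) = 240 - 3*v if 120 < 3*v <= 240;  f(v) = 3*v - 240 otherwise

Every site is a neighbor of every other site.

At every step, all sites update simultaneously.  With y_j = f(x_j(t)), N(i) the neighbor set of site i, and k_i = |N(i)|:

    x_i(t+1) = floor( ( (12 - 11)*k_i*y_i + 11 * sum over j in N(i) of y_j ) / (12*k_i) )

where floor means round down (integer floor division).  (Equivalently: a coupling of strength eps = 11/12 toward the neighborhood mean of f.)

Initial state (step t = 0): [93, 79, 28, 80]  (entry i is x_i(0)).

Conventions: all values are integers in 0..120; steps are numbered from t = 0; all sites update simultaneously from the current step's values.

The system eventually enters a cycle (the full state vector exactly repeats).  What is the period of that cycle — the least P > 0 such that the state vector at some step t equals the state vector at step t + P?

Simulating step by step:
t=0: [93, 79, 28, 80]
t=1: [29, 37, 19, 38]
t=2: [93, 88, 100, 87]
t=3: [35, 38, 30, 39]
t=4: [106, 104, 110, 104]
t=5: [78, 79, 75, 79]
t=6: [6, 7, 4, 7]
t=7: [18, 17, 19, 17]
t=8: [53, 53, 52, 53]
t=9: [81, 81, 81, 81]
t=10: [3, 3, 3, 3]
t=11: [9, 9, 9, 9]
t=12: [27, 27, 27, 27]
t=13: [81, 81, 81, 81]

Answer: 4
Key observation: The state at step 9, [81, 81, 81, 81], reappears at step 13 — and no state repeats earlier — so the cycle the system enters has period 4.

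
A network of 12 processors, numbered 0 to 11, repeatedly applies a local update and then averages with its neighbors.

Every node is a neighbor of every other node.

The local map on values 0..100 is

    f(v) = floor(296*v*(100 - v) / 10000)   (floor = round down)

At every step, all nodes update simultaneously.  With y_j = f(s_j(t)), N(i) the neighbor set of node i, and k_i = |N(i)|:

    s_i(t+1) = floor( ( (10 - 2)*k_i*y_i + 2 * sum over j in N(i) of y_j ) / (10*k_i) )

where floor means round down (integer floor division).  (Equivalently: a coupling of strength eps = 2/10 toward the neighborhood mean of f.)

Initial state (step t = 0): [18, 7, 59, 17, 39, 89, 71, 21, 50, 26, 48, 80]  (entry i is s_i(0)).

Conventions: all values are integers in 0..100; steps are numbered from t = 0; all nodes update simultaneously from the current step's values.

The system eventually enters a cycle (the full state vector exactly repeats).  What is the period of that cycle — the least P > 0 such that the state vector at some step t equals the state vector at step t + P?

Simulating step by step:
t=0: [18, 7, 59, 17, 39, 89, 71, 21, 50, 26, 48, 80]
t=1: [45, 26, 66, 43, 66, 33, 58, 49, 69, 55, 68, 48]
t=2: [71, 58, 66, 71, 66, 65, 71, 71, 64, 71, 64, 71]
t=3: [60, 70, 65, 60, 65, 66, 60, 60, 67, 60, 67, 60]
t=4: [70, 63, 67, 70, 67, 66, 70, 70, 65, 70, 65, 70]
t=5: [62, 67, 64, 62, 64, 65, 62, 62, 66, 62, 66, 62]
t=6: [68, 65, 67, 68, 67, 67, 68, 68, 66, 68, 66, 68]
t=7: [64, 66, 64, 64, 64, 64, 64, 64, 65, 64, 65, 64]
t=8: [67, 66, 67, 67, 67, 67, 67, 67, 67, 67, 67, 67]
t=9: [65, 65, 65, 65, 65, 65, 65, 65, 65, 65, 65, 65]
t=10: [67, 67, 67, 67, 67, 67, 67, 67, 67, 67, 67, 67]
t=11: [65, 65, 65, 65, 65, 65, 65, 65, 65, 65, 65, 65]

Answer: 2
Key observation: The state at step 9, [65, 65, 65, 65, 65, 65, 65, 65, 65, 65, 65, 65], reappears at step 11 — and no state repeats earlier — so the cycle the system enters has period 2.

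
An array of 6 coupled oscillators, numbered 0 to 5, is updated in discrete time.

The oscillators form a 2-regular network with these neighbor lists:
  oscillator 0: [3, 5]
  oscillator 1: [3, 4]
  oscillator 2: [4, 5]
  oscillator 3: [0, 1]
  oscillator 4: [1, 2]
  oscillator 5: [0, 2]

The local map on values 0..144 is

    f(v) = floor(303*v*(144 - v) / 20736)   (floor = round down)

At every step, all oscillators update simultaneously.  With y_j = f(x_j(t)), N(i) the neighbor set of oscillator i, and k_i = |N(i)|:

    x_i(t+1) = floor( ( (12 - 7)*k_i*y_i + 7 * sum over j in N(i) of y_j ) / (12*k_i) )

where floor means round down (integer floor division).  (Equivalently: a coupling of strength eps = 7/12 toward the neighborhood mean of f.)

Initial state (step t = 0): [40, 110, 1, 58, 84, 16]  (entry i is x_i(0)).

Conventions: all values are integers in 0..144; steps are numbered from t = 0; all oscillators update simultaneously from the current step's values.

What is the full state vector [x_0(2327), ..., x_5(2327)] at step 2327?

Simulating step by step:
t=0: [40, 110, 1, 58, 84, 16]
t=1: [54, 64, 30, 63, 46, 30]
t=2: [65, 71, 53, 73, 62, 55]
t=3: [73, 74, 71, 75, 73, 71]
t=4: [75, 75, 75, 75, 75, 75]
t=5: [75, 75, 75, 75, 75, 75]

Answer: [75, 75, 75, 75, 75, 75]
Key observation: The state at step 4, [75, 75, 75, 75, 75, 75], reappears at step 5: the system is in a cycle of period 1 from step 4 on.  Therefore the state at step 2327 equals the state at step 4 + ((2327 - 4) mod 1) = 4, which is [75, 75, 75, 75, 75, 75].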